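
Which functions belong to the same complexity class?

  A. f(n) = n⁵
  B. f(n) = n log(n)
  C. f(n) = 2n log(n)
B and C

Examining each function:
  A. n⁵ is O(n⁵)
  B. n log(n) is O(n log n)
  C. 2n log(n) is O(n log n)

Functions B and C both have the same complexity class.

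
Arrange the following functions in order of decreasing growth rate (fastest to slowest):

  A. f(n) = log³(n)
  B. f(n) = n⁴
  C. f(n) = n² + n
B > C > A

Comparing growth rates:
B = n⁴ is O(n⁴)
C = n² + n is O(n²)
A = log³(n) is O(log³ n)

Therefore, the order from fastest to slowest is: B > C > A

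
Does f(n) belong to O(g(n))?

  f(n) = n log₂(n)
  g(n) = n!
True

f(n) = n log₂(n) is O(n log n), and g(n) = n! is O(n!).
Since O(n log n) ⊆ O(n!) (f grows no faster than g), f(n) = O(g(n)) is true.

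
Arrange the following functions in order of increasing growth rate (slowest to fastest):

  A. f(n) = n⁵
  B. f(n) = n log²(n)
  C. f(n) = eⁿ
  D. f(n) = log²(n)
D < B < A < C

Comparing growth rates:
D = log²(n) is O(log² n)
B = n log²(n) is O(n log² n)
A = n⁵ is O(n⁵)
C = eⁿ is O(eⁿ)

Therefore, the order from slowest to fastest is: D < B < A < C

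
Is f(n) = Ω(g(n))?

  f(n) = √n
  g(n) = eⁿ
False

f(n) = √n is O(√n), and g(n) = eⁿ is O(eⁿ).
Since O(√n) grows slower than O(eⁿ), f(n) = Ω(g(n)) is false.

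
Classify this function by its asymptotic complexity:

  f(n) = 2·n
O(n)

The dominant term in 2·n is 2·n, which is Θ(n).
Constants are absorbed, so the tightest bound is O(n).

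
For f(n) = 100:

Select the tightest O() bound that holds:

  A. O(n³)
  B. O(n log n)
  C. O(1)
C

f(n) = 100 is O(1).
All listed options are valid Big-O bounds (upper bounds),
but O(1) is the tightest (smallest valid bound).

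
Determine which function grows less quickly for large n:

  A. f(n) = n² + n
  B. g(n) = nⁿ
A

f(n) = n² + n is O(n²), while g(n) = nⁿ is O(nⁿ).
Since O(n²) grows slower than O(nⁿ), f(n) is dominated.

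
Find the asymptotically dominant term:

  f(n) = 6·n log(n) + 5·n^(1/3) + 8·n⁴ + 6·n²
8·n⁴

Looking at each term:
  - 6·n log(n) is O(n log n)
  - 5·n^(1/3) is O(n^(1/3))
  - 8·n⁴ is O(n⁴)
  - 6·n² is O(n²)

The term 8·n⁴ (O(n⁴)) grows fastest and dominates all others.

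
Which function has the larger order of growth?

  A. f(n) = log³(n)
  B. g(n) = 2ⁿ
B

f(n) = log³(n) is O(log³ n), while g(n) = 2ⁿ is O(2ⁿ).
Since O(2ⁿ) grows faster than O(log³ n), g(n) dominates.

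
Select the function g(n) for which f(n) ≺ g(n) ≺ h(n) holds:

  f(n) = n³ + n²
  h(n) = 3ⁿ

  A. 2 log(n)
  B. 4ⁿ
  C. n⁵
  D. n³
C

We need g(n) with n³ + n² = o(g(n)) and g(n) = o(3ⁿ), i.e. O(n³) ≺ g ≺ O(3ⁿ).
Check each option:
  A. 2 log(n) — O(log n) does not grow strictly faster than f(n)
  B. 4ⁿ — O(4ⁿ) does not grow strictly slower than h(n)
  C. n⁵ — O(n⁵) is strictly between O(n³) and O(3ⁿ) ✓
  D. n³ — O(n³) does not grow strictly faster than f(n)

Only option C (n⁵) lies strictly between.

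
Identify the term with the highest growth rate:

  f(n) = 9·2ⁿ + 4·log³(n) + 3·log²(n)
9·2ⁿ

Looking at each term:
  - 9·2ⁿ is O(2ⁿ)
  - 4·log³(n) is O(log³ n)
  - 3·log²(n) is O(log² n)

The term 9·2ⁿ (O(2ⁿ)) grows fastest and dominates all others.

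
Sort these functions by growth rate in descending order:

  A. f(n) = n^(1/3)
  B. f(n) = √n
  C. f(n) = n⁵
C > B > A

Comparing growth rates:
C = n⁵ is O(n⁵)
B = √n is O(√n)
A = n^(1/3) is O(n^(1/3))

Therefore, the order from fastest to slowest is: C > B > A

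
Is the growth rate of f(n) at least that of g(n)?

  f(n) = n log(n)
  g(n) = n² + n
False

f(n) = n log(n) is O(n log n), and g(n) = n² + n is O(n²).
Since O(n log n) grows slower than O(n²), f(n) = Ω(g(n)) is false.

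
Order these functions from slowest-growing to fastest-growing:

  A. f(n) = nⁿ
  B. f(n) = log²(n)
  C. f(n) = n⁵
B < C < A

Comparing growth rates:
B = log²(n) is O(log² n)
C = n⁵ is O(n⁵)
A = nⁿ is O(nⁿ)

Therefore, the order from slowest to fastest is: B < C < A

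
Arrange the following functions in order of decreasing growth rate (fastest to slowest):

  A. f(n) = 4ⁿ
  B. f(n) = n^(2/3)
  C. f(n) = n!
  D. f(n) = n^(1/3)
C > A > B > D

Comparing growth rates:
C = n! is O(n!)
A = 4ⁿ is O(4ⁿ)
B = n^(2/3) is O(n^(2/3))
D = n^(1/3) is O(n^(1/3))

Therefore, the order from fastest to slowest is: C > A > B > D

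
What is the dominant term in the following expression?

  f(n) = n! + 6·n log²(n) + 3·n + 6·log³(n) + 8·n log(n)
n!

Looking at each term:
  - n! is O(n!)
  - 6·n log²(n) is O(n log² n)
  - 3·n is O(n)
  - 6·log³(n) is O(log³ n)
  - 8·n log(n) is O(n log n)

The term n! (O(n!)) grows fastest and dominates all others.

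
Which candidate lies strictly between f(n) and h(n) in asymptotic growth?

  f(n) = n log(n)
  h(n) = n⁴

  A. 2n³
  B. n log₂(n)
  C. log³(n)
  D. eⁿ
A

We need g(n) with n log(n) = o(g(n)) and g(n) = o(n⁴), i.e. O(n log n) ≺ g ≺ O(n⁴).
Check each option:
  A. 2n³ — O(n³) is strictly between O(n log n) and O(n⁴) ✓
  B. n log₂(n) — O(n log n) does not grow strictly faster than f(n)
  C. log³(n) — O(log³ n) does not grow strictly faster than f(n)
  D. eⁿ — O(eⁿ) does not grow strictly slower than h(n)

Only option A (2n³) lies strictly between.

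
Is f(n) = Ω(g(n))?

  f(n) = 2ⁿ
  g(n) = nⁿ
False

f(n) = 2ⁿ is O(2ⁿ), and g(n) = nⁿ is O(nⁿ).
Since O(2ⁿ) grows slower than O(nⁿ), f(n) = Ω(g(n)) is false.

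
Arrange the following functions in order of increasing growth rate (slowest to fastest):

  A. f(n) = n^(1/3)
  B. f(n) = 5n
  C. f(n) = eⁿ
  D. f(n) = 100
D < A < B < C

Comparing growth rates:
D = 100 is O(1)
A = n^(1/3) is O(n^(1/3))
B = 5n is O(n)
C = eⁿ is O(eⁿ)

Therefore, the order from slowest to fastest is: D < A < B < C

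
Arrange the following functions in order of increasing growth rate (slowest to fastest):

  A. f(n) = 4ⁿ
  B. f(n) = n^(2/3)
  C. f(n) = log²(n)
C < B < A

Comparing growth rates:
C = log²(n) is O(log² n)
B = n^(2/3) is O(n^(2/3))
A = 4ⁿ is O(4ⁿ)

Therefore, the order from slowest to fastest is: C < B < A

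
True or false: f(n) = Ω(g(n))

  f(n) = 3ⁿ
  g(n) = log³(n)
True

f(n) = 3ⁿ is O(3ⁿ), and g(n) = log³(n) is O(log³ n).
Since O(3ⁿ) grows at least as fast as O(log³ n), f(n) = Ω(g(n)) is true.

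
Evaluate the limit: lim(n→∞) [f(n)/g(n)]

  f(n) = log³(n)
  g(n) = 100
∞

Since log³(n) (O(log³ n)) grows faster than 100 (O(1)),
the ratio f(n)/g(n) → ∞ as n → ∞.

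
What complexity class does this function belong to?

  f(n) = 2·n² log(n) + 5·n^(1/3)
O(n² log n)

The dominant term in 2·n² log(n) + 5·n^(1/3) is 2·n² log(n), which is Θ(n² log n).
Lower-order terms (5·n^(1/3)) are asymptotically negligible.
Constants are absorbed, so the tightest bound is O(n² log n).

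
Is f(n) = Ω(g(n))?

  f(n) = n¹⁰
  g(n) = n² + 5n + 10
True

f(n) = n¹⁰ is O(n¹⁰), and g(n) = n² + 5n + 10 is O(n²).
Since O(n¹⁰) grows at least as fast as O(n²), f(n) = Ω(g(n)) is true.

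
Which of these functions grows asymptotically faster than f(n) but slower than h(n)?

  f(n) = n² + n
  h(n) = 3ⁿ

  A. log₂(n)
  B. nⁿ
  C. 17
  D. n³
D

We need g(n) with n² + n = o(g(n)) and g(n) = o(3ⁿ), i.e. O(n²) ≺ g ≺ O(3ⁿ).
Check each option:
  A. log₂(n) — O(log n) does not grow strictly faster than f(n)
  B. nⁿ — O(nⁿ) does not grow strictly slower than h(n)
  C. 17 — O(1) does not grow strictly faster than f(n)
  D. n³ — O(n³) is strictly between O(n²) and O(3ⁿ) ✓

Only option D (n³) lies strictly between.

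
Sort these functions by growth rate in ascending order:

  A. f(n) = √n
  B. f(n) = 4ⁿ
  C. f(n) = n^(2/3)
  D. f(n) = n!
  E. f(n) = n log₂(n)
A < C < E < B < D

Comparing growth rates:
A = √n is O(√n)
C = n^(2/3) is O(n^(2/3))
E = n log₂(n) is O(n log n)
B = 4ⁿ is O(4ⁿ)
D = n! is O(n!)

Therefore, the order from slowest to fastest is: A < C < E < B < D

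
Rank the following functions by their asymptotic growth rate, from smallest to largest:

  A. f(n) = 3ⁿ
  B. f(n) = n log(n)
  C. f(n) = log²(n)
C < B < A

Comparing growth rates:
C = log²(n) is O(log² n)
B = n log(n) is O(n log n)
A = 3ⁿ is O(3ⁿ)

Therefore, the order from slowest to fastest is: C < B < A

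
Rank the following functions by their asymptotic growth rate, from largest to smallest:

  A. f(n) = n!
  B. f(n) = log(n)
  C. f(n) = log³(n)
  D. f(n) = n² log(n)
A > D > C > B

Comparing growth rates:
A = n! is O(n!)
D = n² log(n) is O(n² log n)
C = log³(n) is O(log³ n)
B = log(n) is O(log n)

Therefore, the order from fastest to slowest is: A > D > C > B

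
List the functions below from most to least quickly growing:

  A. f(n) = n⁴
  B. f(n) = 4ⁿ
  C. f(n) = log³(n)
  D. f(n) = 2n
B > A > D > C

Comparing growth rates:
B = 4ⁿ is O(4ⁿ)
A = n⁴ is O(n⁴)
D = 2n is O(n)
C = log³(n) is O(log³ n)

Therefore, the order from fastest to slowest is: B > A > D > C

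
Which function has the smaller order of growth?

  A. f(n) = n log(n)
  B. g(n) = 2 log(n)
B

f(n) = n log(n) is O(n log n), while g(n) = 2 log(n) is O(log n).
Since O(log n) grows slower than O(n log n), g(n) is dominated.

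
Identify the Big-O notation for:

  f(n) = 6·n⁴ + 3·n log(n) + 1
O(n⁴)

The dominant term in 6·n⁴ + 3·n log(n) + 1 is 6·n⁴, which is Θ(n⁴).
Lower-order terms (3·n log(n), 1) are asymptotically negligible.
Constants are absorbed, so the tightest bound is O(n⁴).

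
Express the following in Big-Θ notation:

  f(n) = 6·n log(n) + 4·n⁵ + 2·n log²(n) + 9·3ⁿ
Θ(3ⁿ)

Order the terms by growth rate: 6·n log(n) ≺ 2·n log²(n) ≺ 4·n⁵ ≺ 9·3ⁿ.
The fastest-growing term 9·3ⁿ dominates as n → ∞; dropping its constant factor gives Θ(3ⁿ).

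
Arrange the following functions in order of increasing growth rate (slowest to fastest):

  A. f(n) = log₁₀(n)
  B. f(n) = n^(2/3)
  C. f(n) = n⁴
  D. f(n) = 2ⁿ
A < B < C < D

Comparing growth rates:
A = log₁₀(n) is O(log n)
B = n^(2/3) is O(n^(2/3))
C = n⁴ is O(n⁴)
D = 2ⁿ is O(2ⁿ)

Therefore, the order from slowest to fastest is: A < B < C < D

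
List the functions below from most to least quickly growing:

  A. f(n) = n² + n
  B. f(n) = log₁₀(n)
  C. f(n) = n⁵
C > A > B

Comparing growth rates:
C = n⁵ is O(n⁵)
A = n² + n is O(n²)
B = log₁₀(n) is O(log n)

Therefore, the order from fastest to slowest is: C > A > B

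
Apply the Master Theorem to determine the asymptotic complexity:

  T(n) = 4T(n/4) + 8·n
Θ(n log n)

Master Theorem: a = 4, b = 4, f(n) = 8·n.
Compute the critical exponent d = log₄(4) = 1.
Compare f(n) = Θ(n) against n^d:
  k = 1 = d, so f(n) = Θ(n^d) — Case 2.
  Work is balanced across levels: T(n) = Θ(n^d log n) = Θ(n log n).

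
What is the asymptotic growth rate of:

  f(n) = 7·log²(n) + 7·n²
Θ(n²)

Order the terms by growth rate: 7·log²(n) ≺ 7·n².
The fastest-growing term 7·n² dominates as n → ∞; dropping its constant factor gives Θ(n²).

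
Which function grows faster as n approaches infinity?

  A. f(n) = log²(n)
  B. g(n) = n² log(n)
B

f(n) = log²(n) is O(log² n), while g(n) = n² log(n) is O(n² log n).
Since O(n² log n) grows faster than O(log² n), g(n) dominates.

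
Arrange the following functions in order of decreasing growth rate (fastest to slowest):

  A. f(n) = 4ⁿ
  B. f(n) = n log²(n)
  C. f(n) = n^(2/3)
A > B > C

Comparing growth rates:
A = 4ⁿ is O(4ⁿ)
B = n log²(n) is O(n log² n)
C = n^(2/3) is O(n^(2/3))

Therefore, the order from fastest to slowest is: A > B > C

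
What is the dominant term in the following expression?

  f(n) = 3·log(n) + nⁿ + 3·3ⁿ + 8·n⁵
nⁿ

Looking at each term:
  - 3·log(n) is O(log n)
  - nⁿ is O(nⁿ)
  - 3·3ⁿ is O(3ⁿ)
  - 8·n⁵ is O(n⁵)

The term nⁿ (O(nⁿ)) grows fastest and dominates all others.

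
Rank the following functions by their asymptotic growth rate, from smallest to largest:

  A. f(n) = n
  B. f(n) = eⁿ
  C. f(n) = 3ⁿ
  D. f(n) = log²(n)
D < A < B < C

Comparing growth rates:
D = log²(n) is O(log² n)
A = n is O(n)
B = eⁿ is O(eⁿ)
C = 3ⁿ is O(3ⁿ)

Therefore, the order from slowest to fastest is: D < A < B < C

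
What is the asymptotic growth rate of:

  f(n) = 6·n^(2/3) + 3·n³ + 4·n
Θ(n³)

Order the terms by growth rate: 6·n^(2/3) ≺ 4·n ≺ 3·n³.
The fastest-growing term 3·n³ dominates as n → ∞; dropping its constant factor gives Θ(n³).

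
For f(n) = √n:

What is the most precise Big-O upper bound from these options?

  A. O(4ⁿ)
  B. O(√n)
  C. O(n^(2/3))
B

f(n) = √n is O(√n).
All listed options are valid Big-O bounds (upper bounds),
but O(√n) is the tightest (smallest valid bound).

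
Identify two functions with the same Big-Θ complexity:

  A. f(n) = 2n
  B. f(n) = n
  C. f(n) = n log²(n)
A and B

Examining each function:
  A. 2n is O(n)
  B. n is O(n)
  C. n log²(n) is O(n log² n)

Functions A and B both have the same complexity class.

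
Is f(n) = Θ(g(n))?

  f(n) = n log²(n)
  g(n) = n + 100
False

f(n) = n log²(n) is O(n log² n), and g(n) = n + 100 is O(n).
Since they have different growth rates, f(n) = Θ(g(n)) is false.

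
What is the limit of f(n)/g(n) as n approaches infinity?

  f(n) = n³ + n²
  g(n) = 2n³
1/2

Since n³ + n² and 2n³ have the same growth rate (O(n³)),
the ratio converges to a constant: 1/2.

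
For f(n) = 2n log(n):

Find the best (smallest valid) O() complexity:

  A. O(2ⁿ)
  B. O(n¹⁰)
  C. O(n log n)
C

f(n) = 2n log(n) is O(n log n).
All listed options are valid Big-O bounds (upper bounds),
but O(n log n) is the tightest (smallest valid bound).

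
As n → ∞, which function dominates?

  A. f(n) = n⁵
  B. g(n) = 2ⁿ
B

f(n) = n⁵ is O(n⁵), while g(n) = 2ⁿ is O(2ⁿ).
Since O(2ⁿ) grows faster than O(n⁵), g(n) dominates.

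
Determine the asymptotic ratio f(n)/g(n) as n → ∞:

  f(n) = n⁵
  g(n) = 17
∞

Since n⁵ (O(n⁵)) grows faster than 17 (O(1)),
the ratio f(n)/g(n) → ∞ as n → ∞.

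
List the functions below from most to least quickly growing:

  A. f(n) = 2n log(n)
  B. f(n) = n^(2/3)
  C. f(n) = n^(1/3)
A > B > C

Comparing growth rates:
A = 2n log(n) is O(n log n)
B = n^(2/3) is O(n^(2/3))
C = n^(1/3) is O(n^(1/3))

Therefore, the order from fastest to slowest is: A > B > C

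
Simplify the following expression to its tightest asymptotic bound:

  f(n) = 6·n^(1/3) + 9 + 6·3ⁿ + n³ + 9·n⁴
Θ(3ⁿ)

Order the terms by growth rate: 9 ≺ 6·n^(1/3) ≺ n³ ≺ 9·n⁴ ≺ 6·3ⁿ.
The fastest-growing term 6·3ⁿ dominates as n → ∞; dropping its constant factor gives Θ(3ⁿ).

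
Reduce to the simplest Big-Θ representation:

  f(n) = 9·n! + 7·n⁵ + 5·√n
Θ(n!)

Order the terms by growth rate: 5·√n ≺ 7·n⁵ ≺ 9·n!.
The fastest-growing term 9·n! dominates as n → ∞; dropping its constant factor gives Θ(n!).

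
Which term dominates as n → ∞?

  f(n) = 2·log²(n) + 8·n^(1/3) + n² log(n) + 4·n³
4·n³

Looking at each term:
  - 2·log²(n) is O(log² n)
  - 8·n^(1/3) is O(n^(1/3))
  - n² log(n) is O(n² log n)
  - 4·n³ is O(n³)

The term 4·n³ (O(n³)) grows fastest and dominates all others.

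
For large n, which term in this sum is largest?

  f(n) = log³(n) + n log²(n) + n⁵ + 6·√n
n⁵

Looking at each term:
  - log³(n) is O(log³ n)
  - n log²(n) is O(n log² n)
  - n⁵ is O(n⁵)
  - 6·√n is O(√n)

The term n⁵ (O(n⁵)) grows fastest and dominates all others.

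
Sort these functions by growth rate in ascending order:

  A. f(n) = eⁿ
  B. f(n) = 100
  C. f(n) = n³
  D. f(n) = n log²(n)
B < D < C < A

Comparing growth rates:
B = 100 is O(1)
D = n log²(n) is O(n log² n)
C = n³ is O(n³)
A = eⁿ is O(eⁿ)

Therefore, the order from slowest to fastest is: B < D < C < A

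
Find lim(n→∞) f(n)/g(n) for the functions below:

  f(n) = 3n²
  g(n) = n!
0

Since 3n² (O(n²)) grows slower than n! (O(n!)),
the ratio f(n)/g(n) → 0 as n → ∞.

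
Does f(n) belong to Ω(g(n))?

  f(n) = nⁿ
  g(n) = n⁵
True

f(n) = nⁿ is O(nⁿ), and g(n) = n⁵ is O(n⁵).
Since O(nⁿ) grows at least as fast as O(n⁵), f(n) = Ω(g(n)) is true.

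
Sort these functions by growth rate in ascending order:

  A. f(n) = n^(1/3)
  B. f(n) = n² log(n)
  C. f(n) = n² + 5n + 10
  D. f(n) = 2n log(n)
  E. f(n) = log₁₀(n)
E < A < D < C < B

Comparing growth rates:
E = log₁₀(n) is O(log n)
A = n^(1/3) is O(n^(1/3))
D = 2n log(n) is O(n log n)
C = n² + 5n + 10 is O(n²)
B = n² log(n) is O(n² log n)

Therefore, the order from slowest to fastest is: E < A < D < C < B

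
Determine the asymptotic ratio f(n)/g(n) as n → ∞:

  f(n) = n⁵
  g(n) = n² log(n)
∞

Since n⁵ (O(n⁵)) grows faster than n² log(n) (O(n² log n)),
the ratio f(n)/g(n) → ∞ as n → ∞.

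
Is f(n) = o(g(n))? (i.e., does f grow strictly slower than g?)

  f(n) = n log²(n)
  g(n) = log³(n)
False

f(n) = n log²(n) is O(n log² n), and g(n) = log³(n) is O(log³ n).
Since O(n log² n) grows faster than or equal to O(log³ n), f(n) = o(g(n)) is false.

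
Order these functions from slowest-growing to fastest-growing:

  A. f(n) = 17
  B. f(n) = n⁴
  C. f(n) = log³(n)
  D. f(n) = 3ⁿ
A < C < B < D

Comparing growth rates:
A = 17 is O(1)
C = log³(n) is O(log³ n)
B = n⁴ is O(n⁴)
D = 3ⁿ is O(3ⁿ)

Therefore, the order from slowest to fastest is: A < C < B < D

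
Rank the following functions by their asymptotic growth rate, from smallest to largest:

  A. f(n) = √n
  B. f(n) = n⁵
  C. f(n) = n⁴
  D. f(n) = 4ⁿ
A < C < B < D

Comparing growth rates:
A = √n is O(√n)
C = n⁴ is O(n⁴)
B = n⁵ is O(n⁵)
D = 4ⁿ is O(4ⁿ)

Therefore, the order from slowest to fastest is: A < C < B < D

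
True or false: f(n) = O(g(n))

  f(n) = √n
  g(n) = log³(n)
False

f(n) = √n is O(√n), and g(n) = log³(n) is O(log³ n).
Since O(√n) grows faster than O(log³ n), f(n) = O(g(n)) is false.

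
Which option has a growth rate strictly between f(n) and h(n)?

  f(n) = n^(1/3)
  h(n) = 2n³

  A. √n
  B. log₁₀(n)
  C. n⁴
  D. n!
A

We need g(n) with n^(1/3) = o(g(n)) and g(n) = o(2n³), i.e. O(n^(1/3)) ≺ g ≺ O(n³).
Check each option:
  A. √n — O(√n) is strictly between O(n^(1/3)) and O(n³) ✓
  B. log₁₀(n) — O(log n) does not grow strictly faster than f(n)
  C. n⁴ — O(n⁴) does not grow strictly slower than h(n)
  D. n! — O(n!) does not grow strictly slower than h(n)

Only option A (√n) lies strictly between.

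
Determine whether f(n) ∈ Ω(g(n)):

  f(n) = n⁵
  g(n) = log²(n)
True

f(n) = n⁵ is O(n⁵), and g(n) = log²(n) is O(log² n).
Since O(n⁵) grows at least as fast as O(log² n), f(n) = Ω(g(n)) is true.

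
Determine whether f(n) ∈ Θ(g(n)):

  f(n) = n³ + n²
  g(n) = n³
True

f(n) = n³ + n² and g(n) = n³ are both O(n³).
Since they have the same asymptotic growth rate, f(n) = Θ(g(n)) is true.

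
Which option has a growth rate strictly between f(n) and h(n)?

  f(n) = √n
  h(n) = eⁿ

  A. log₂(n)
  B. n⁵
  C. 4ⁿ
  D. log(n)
B

We need g(n) with √n = o(g(n)) and g(n) = o(eⁿ), i.e. O(√n) ≺ g ≺ O(eⁿ).
Check each option:
  A. log₂(n) — O(log n) does not grow strictly faster than f(n)
  B. n⁵ — O(n⁵) is strictly between O(√n) and O(eⁿ) ✓
  C. 4ⁿ — O(4ⁿ) does not grow strictly slower than h(n)
  D. log(n) — O(log n) does not grow strictly faster than f(n)

Only option B (n⁵) lies strictly between.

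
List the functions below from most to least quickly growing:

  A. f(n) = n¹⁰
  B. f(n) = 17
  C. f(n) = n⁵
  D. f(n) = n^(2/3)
A > C > D > B

Comparing growth rates:
A = n¹⁰ is O(n¹⁰)
C = n⁵ is O(n⁵)
D = n^(2/3) is O(n^(2/3))
B = 17 is O(1)

Therefore, the order from fastest to slowest is: A > C > D > B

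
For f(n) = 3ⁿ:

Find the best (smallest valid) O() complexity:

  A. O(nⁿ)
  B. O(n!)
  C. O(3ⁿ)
C

f(n) = 3ⁿ is O(3ⁿ).
All listed options are valid Big-O bounds (upper bounds),
but O(3ⁿ) is the tightest (smallest valid bound).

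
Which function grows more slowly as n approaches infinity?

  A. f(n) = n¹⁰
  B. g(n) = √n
B

f(n) = n¹⁰ is O(n¹⁰), while g(n) = √n is O(√n).
Since O(√n) grows slower than O(n¹⁰), g(n) is dominated.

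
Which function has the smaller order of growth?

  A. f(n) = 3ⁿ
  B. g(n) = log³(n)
B

f(n) = 3ⁿ is O(3ⁿ), while g(n) = log³(n) is O(log³ n).
Since O(log³ n) grows slower than O(3ⁿ), g(n) is dominated.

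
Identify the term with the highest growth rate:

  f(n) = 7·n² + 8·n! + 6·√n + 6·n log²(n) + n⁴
8·n!

Looking at each term:
  - 7·n² is O(n²)
  - 8·n! is O(n!)
  - 6·√n is O(√n)
  - 6·n log²(n) is O(n log² n)
  - n⁴ is O(n⁴)

The term 8·n! (O(n!)) grows fastest and dominates all others.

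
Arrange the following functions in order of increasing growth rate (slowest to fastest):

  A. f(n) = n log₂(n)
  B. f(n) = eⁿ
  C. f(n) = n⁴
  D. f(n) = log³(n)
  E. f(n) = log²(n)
E < D < A < C < B

Comparing growth rates:
E = log²(n) is O(log² n)
D = log³(n) is O(log³ n)
A = n log₂(n) is O(n log n)
C = n⁴ is O(n⁴)
B = eⁿ is O(eⁿ)

Therefore, the order from slowest to fastest is: E < D < A < C < B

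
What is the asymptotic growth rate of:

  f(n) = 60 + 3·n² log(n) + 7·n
Θ(n² log n)

Order the terms by growth rate: 60 ≺ 7·n ≺ 3·n² log(n).
The fastest-growing term 3·n² log(n) dominates as n → ∞; dropping its constant factor gives Θ(n² log n).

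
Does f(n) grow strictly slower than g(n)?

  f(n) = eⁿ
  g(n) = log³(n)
False

f(n) = eⁿ is O(eⁿ), and g(n) = log³(n) is O(log³ n).
Since O(eⁿ) grows faster than or equal to O(log³ n), f(n) = o(g(n)) is false.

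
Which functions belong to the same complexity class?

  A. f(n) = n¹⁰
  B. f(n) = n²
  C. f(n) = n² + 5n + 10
B and C

Examining each function:
  A. n¹⁰ is O(n¹⁰)
  B. n² is O(n²)
  C. n² + 5n + 10 is O(n²)

Functions B and C both have the same complexity class.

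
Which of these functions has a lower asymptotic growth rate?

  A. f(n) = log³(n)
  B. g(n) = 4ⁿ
A

f(n) = log³(n) is O(log³ n), while g(n) = 4ⁿ is O(4ⁿ).
Since O(log³ n) grows slower than O(4ⁿ), f(n) is dominated.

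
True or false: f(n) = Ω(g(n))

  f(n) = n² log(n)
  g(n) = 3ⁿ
False

f(n) = n² log(n) is O(n² log n), and g(n) = 3ⁿ is O(3ⁿ).
Since O(n² log n) grows slower than O(3ⁿ), f(n) = Ω(g(n)) is false.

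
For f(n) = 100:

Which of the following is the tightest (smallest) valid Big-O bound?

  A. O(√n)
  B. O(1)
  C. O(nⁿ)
B

f(n) = 100 is O(1).
All listed options are valid Big-O bounds (upper bounds),
but O(1) is the tightest (smallest valid bound).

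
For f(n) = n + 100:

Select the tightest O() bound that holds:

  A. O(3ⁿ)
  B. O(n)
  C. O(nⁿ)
B

f(n) = n + 100 is O(n).
All listed options are valid Big-O bounds (upper bounds),
but O(n) is the tightest (smallest valid bound).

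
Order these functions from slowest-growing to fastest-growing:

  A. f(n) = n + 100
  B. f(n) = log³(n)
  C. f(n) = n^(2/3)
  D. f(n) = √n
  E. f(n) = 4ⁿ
B < D < C < A < E

Comparing growth rates:
B = log³(n) is O(log³ n)
D = √n is O(√n)
C = n^(2/3) is O(n^(2/3))
A = n + 100 is O(n)
E = 4ⁿ is O(4ⁿ)

Therefore, the order from slowest to fastest is: B < D < C < A < E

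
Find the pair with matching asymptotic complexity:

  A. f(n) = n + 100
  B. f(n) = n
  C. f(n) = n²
A and B

Examining each function:
  A. n + 100 is O(n)
  B. n is O(n)
  C. n² is O(n²)

Functions A and B both have the same complexity class.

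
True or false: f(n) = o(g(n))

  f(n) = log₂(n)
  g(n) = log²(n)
True

f(n) = log₂(n) is O(log n), and g(n) = log²(n) is O(log² n).
Since O(log n) grows strictly slower than O(log² n), f(n) = o(g(n)) is true.
This means lim(n→∞) f(n)/g(n) = 0.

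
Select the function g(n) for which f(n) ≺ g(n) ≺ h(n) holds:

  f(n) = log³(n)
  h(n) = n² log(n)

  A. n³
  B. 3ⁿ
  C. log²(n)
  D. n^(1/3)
D

We need g(n) with log³(n) = o(g(n)) and g(n) = o(n² log(n)), i.e. O(log³ n) ≺ g ≺ O(n² log n).
Check each option:
  A. n³ — O(n³) does not grow strictly slower than h(n)
  B. 3ⁿ — O(3ⁿ) does not grow strictly slower than h(n)
  C. log²(n) — O(log² n) does not grow strictly faster than f(n)
  D. n^(1/3) — O(n^(1/3)) is strictly between O(log³ n) and O(n² log n) ✓

Only option D (n^(1/3)) lies strictly between.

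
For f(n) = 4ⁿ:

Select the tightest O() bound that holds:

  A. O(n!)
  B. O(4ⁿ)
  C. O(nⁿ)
B

f(n) = 4ⁿ is O(4ⁿ).
All listed options are valid Big-O bounds (upper bounds),
but O(4ⁿ) is the tightest (smallest valid bound).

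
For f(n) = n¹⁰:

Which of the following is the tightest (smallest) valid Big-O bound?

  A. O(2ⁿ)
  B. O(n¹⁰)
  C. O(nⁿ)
B

f(n) = n¹⁰ is O(n¹⁰).
All listed options are valid Big-O bounds (upper bounds),
but O(n¹⁰) is the tightest (smallest valid bound).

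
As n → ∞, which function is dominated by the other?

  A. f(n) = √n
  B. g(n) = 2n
A

f(n) = √n is O(√n), while g(n) = 2n is O(n).
Since O(√n) grows slower than O(n), f(n) is dominated.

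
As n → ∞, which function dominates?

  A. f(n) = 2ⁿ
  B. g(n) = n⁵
A

f(n) = 2ⁿ is O(2ⁿ), while g(n) = n⁵ is O(n⁵).
Since O(2ⁿ) grows faster than O(n⁵), f(n) dominates.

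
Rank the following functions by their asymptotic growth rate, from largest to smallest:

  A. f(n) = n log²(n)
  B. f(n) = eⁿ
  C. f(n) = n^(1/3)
B > A > C

Comparing growth rates:
B = eⁿ is O(eⁿ)
A = n log²(n) is O(n log² n)
C = n^(1/3) is O(n^(1/3))

Therefore, the order from fastest to slowest is: B > A > C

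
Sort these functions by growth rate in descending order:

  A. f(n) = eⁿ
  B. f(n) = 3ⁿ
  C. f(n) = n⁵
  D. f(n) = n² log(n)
B > A > C > D

Comparing growth rates:
B = 3ⁿ is O(3ⁿ)
A = eⁿ is O(eⁿ)
C = n⁵ is O(n⁵)
D = n² log(n) is O(n² log n)

Therefore, the order from fastest to slowest is: B > A > C > D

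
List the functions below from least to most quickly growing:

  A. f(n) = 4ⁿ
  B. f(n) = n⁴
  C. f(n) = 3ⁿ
B < C < A

Comparing growth rates:
B = n⁴ is O(n⁴)
C = 3ⁿ is O(3ⁿ)
A = 4ⁿ is O(4ⁿ)

Therefore, the order from slowest to fastest is: B < C < A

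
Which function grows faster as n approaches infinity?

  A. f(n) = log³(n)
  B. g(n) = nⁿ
B

f(n) = log³(n) is O(log³ n), while g(n) = nⁿ is O(nⁿ).
Since O(nⁿ) grows faster than O(log³ n), g(n) dominates.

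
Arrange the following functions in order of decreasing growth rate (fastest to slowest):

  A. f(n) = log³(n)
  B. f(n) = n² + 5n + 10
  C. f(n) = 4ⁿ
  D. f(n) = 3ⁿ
C > D > B > A

Comparing growth rates:
C = 4ⁿ is O(4ⁿ)
D = 3ⁿ is O(3ⁿ)
B = n² + 5n + 10 is O(n²)
A = log³(n) is O(log³ n)

Therefore, the order from fastest to slowest is: C > D > B > A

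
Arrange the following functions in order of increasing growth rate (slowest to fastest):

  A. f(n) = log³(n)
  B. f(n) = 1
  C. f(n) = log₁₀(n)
B < C < A

Comparing growth rates:
B = 1 is O(1)
C = log₁₀(n) is O(log n)
A = log³(n) is O(log³ n)

Therefore, the order from slowest to fastest is: B < C < A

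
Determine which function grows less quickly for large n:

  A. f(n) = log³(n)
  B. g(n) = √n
A

f(n) = log³(n) is O(log³ n), while g(n) = √n is O(√n).
Since O(log³ n) grows slower than O(√n), f(n) is dominated.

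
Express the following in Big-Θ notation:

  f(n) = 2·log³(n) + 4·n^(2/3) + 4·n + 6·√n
Θ(n)

Order the terms by growth rate: 2·log³(n) ≺ 6·√n ≺ 4·n^(2/3) ≺ 4·n.
The fastest-growing term 4·n dominates as n → ∞; dropping its constant factor gives Θ(n).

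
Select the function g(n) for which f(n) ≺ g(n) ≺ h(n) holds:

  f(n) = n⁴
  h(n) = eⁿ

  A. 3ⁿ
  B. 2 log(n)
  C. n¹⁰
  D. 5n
C

We need g(n) with n⁴ = o(g(n)) and g(n) = o(eⁿ), i.e. O(n⁴) ≺ g ≺ O(eⁿ).
Check each option:
  A. 3ⁿ — O(3ⁿ) does not grow strictly slower than h(n)
  B. 2 log(n) — O(log n) does not grow strictly faster than f(n)
  C. n¹⁰ — O(n¹⁰) is strictly between O(n⁴) and O(eⁿ) ✓
  D. 5n — O(n) does not grow strictly faster than f(n)

Only option C (n¹⁰) lies strictly between.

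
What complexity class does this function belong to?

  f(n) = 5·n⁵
O(n⁵)

The dominant term in 5·n⁵ is 5·n⁵, which is Θ(n⁵).
Constants are absorbed, so the tightest bound is O(n⁵).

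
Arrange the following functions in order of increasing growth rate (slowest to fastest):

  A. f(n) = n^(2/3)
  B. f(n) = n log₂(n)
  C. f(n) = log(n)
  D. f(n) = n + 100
C < A < D < B

Comparing growth rates:
C = log(n) is O(log n)
A = n^(2/3) is O(n^(2/3))
D = n + 100 is O(n)
B = n log₂(n) is O(n log n)

Therefore, the order from slowest to fastest is: C < A < D < B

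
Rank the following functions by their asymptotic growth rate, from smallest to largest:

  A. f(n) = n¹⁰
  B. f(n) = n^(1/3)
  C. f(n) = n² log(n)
B < C < A

Comparing growth rates:
B = n^(1/3) is O(n^(1/3))
C = n² log(n) is O(n² log n)
A = n¹⁰ is O(n¹⁰)

Therefore, the order from slowest to fastest is: B < C < A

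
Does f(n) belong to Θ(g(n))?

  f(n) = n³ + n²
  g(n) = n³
True

f(n) = n³ + n² and g(n) = n³ are both O(n³).
Since they have the same asymptotic growth rate, f(n) = Θ(g(n)) is true.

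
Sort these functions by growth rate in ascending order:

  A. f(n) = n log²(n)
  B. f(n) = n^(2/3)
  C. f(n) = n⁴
B < A < C

Comparing growth rates:
B = n^(2/3) is O(n^(2/3))
A = n log²(n) is O(n log² n)
C = n⁴ is O(n⁴)

Therefore, the order from slowest to fastest is: B < A < C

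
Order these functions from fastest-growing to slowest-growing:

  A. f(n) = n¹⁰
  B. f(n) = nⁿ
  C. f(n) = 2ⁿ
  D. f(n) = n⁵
B > C > A > D

Comparing growth rates:
B = nⁿ is O(nⁿ)
C = 2ⁿ is O(2ⁿ)
A = n¹⁰ is O(n¹⁰)
D = n⁵ is O(n⁵)

Therefore, the order from fastest to slowest is: B > C > A > D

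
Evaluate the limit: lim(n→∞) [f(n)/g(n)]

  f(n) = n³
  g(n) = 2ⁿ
0

Since n³ (O(n³)) grows slower than 2ⁿ (O(2ⁿ)),
the ratio f(n)/g(n) → 0 as n → ∞.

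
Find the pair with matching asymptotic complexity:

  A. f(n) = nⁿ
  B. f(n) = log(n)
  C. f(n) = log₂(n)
B and C

Examining each function:
  A. nⁿ is O(nⁿ)
  B. log(n) is O(log n)
  C. log₂(n) is O(log n)

Functions B and C both have the same complexity class.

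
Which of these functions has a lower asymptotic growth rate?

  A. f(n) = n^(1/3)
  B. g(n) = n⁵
A

f(n) = n^(1/3) is O(n^(1/3)), while g(n) = n⁵ is O(n⁵).
Since O(n^(1/3)) grows slower than O(n⁵), f(n) is dominated.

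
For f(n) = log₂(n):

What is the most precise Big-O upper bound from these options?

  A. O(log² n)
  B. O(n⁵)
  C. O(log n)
C

f(n) = log₂(n) is O(log n).
All listed options are valid Big-O bounds (upper bounds),
but O(log n) is the tightest (smallest valid bound).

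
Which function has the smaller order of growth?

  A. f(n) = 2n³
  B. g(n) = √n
B

f(n) = 2n³ is O(n³), while g(n) = √n is O(√n).
Since O(√n) grows slower than O(n³), g(n) is dominated.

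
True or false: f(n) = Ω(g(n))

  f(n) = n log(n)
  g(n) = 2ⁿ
False

f(n) = n log(n) is O(n log n), and g(n) = 2ⁿ is O(2ⁿ).
Since O(n log n) grows slower than O(2ⁿ), f(n) = Ω(g(n)) is false.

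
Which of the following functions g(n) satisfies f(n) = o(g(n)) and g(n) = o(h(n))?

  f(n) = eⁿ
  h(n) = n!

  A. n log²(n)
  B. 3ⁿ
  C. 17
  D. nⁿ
B

We need g(n) with eⁿ = o(g(n)) and g(n) = o(n!), i.e. O(eⁿ) ≺ g ≺ O(n!).
Check each option:
  A. n log²(n) — O(n log² n) does not grow strictly faster than f(n)
  B. 3ⁿ — O(3ⁿ) is strictly between O(eⁿ) and O(n!) ✓
  C. 17 — O(1) does not grow strictly faster than f(n)
  D. nⁿ — O(nⁿ) does not grow strictly slower than h(n)

Only option B (3ⁿ) lies strictly between.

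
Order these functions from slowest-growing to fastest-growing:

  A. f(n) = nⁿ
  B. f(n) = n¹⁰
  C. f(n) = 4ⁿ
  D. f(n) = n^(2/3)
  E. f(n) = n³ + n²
D < E < B < C < A

Comparing growth rates:
D = n^(2/3) is O(n^(2/3))
E = n³ + n² is O(n³)
B = n¹⁰ is O(n¹⁰)
C = 4ⁿ is O(4ⁿ)
A = nⁿ is O(nⁿ)

Therefore, the order from slowest to fastest is: D < E < B < C < A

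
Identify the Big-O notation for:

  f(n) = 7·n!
O(n!)

The dominant term in 7·n! is 7·n!, which is Θ(n!).
Constants are absorbed, so the tightest bound is O(n!).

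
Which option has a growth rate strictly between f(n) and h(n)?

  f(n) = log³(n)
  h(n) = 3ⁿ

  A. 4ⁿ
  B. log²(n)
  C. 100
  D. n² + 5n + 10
D

We need g(n) with log³(n) = o(g(n)) and g(n) = o(3ⁿ), i.e. O(log³ n) ≺ g ≺ O(3ⁿ).
Check each option:
  A. 4ⁿ — O(4ⁿ) does not grow strictly slower than h(n)
  B. log²(n) — O(log² n) does not grow strictly faster than f(n)
  C. 100 — O(1) does not grow strictly faster than f(n)
  D. n² + 5n + 10 — O(n²) is strictly between O(log³ n) and O(3ⁿ) ✓

Only option D (n² + 5n + 10) lies strictly between.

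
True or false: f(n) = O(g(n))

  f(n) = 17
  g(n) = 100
True

f(n) = 17 and g(n) = 100 are both O(1).
Big-O permits equal growth rates (f ≤ c·g for some c), so f(n) = O(g(n)) is true.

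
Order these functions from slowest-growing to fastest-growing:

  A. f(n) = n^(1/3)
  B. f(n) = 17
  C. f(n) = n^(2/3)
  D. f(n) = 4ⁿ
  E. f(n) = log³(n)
B < E < A < C < D

Comparing growth rates:
B = 17 is O(1)
E = log³(n) is O(log³ n)
A = n^(1/3) is O(n^(1/3))
C = n^(2/3) is O(n^(2/3))
D = 4ⁿ is O(4ⁿ)

Therefore, the order from slowest to fastest is: B < E < A < C < D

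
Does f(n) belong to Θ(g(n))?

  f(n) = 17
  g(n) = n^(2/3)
False

f(n) = 17 is O(1), and g(n) = n^(2/3) is O(n^(2/3)).
Since they have different growth rates, f(n) = Θ(g(n)) is false.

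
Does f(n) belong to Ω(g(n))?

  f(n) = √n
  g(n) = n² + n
False

f(n) = √n is O(√n), and g(n) = n² + n is O(n²).
Since O(√n) grows slower than O(n²), f(n) = Ω(g(n)) is false.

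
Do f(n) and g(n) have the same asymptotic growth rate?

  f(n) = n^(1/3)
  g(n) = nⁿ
False

f(n) = n^(1/3) is O(n^(1/3)), and g(n) = nⁿ is O(nⁿ).
Since they have different growth rates, f(n) = Θ(g(n)) is false.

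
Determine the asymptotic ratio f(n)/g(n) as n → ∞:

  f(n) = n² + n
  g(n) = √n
∞

Since n² + n (O(n²)) grows faster than √n (O(√n)),
the ratio f(n)/g(n) → ∞ as n → ∞.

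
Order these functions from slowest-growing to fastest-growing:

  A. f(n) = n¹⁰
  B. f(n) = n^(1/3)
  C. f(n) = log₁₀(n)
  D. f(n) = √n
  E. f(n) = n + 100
C < B < D < E < A

Comparing growth rates:
C = log₁₀(n) is O(log n)
B = n^(1/3) is O(n^(1/3))
D = √n is O(√n)
E = n + 100 is O(n)
A = n¹⁰ is O(n¹⁰)

Therefore, the order from slowest to fastest is: C < B < D < E < A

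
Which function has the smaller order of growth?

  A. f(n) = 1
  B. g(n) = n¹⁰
A

f(n) = 1 is O(1), while g(n) = n¹⁰ is O(n¹⁰).
Since O(1) grows slower than O(n¹⁰), f(n) is dominated.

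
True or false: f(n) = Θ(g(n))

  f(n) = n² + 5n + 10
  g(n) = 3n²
True

f(n) = n² + 5n + 10 and g(n) = 3n² are both O(n²).
Since they have the same asymptotic growth rate, f(n) = Θ(g(n)) is true.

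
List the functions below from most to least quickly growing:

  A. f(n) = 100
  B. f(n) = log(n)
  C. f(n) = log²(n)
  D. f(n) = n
D > C > B > A

Comparing growth rates:
D = n is O(n)
C = log²(n) is O(log² n)
B = log(n) is O(log n)
A = 100 is O(1)

Therefore, the order from fastest to slowest is: D > C > B > A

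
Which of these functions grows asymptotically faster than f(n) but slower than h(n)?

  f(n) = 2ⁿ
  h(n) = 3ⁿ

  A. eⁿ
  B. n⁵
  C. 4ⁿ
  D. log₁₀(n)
A

We need g(n) with 2ⁿ = o(g(n)) and g(n) = o(3ⁿ), i.e. O(2ⁿ) ≺ g ≺ O(3ⁿ).
Check each option:
  A. eⁿ — O(eⁿ) is strictly between O(2ⁿ) and O(3ⁿ) ✓
  B. n⁵ — O(n⁵) does not grow strictly faster than f(n)
  C. 4ⁿ — O(4ⁿ) does not grow strictly slower than h(n)
  D. log₁₀(n) — O(log n) does not grow strictly faster than f(n)

Only option A (eⁿ) lies strictly between.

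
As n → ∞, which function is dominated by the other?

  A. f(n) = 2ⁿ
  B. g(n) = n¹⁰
B

f(n) = 2ⁿ is O(2ⁿ), while g(n) = n¹⁰ is O(n¹⁰).
Since O(n¹⁰) grows slower than O(2ⁿ), g(n) is dominated.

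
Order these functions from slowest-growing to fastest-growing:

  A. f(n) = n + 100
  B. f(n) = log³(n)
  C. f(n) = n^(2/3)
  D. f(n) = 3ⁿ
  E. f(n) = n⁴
B < C < A < E < D

Comparing growth rates:
B = log³(n) is O(log³ n)
C = n^(2/3) is O(n^(2/3))
A = n + 100 is O(n)
E = n⁴ is O(n⁴)
D = 3ⁿ is O(3ⁿ)

Therefore, the order from slowest to fastest is: B < C < A < E < D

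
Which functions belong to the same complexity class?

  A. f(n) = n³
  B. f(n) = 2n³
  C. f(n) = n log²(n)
A and B

Examining each function:
  A. n³ is O(n³)
  B. 2n³ is O(n³)
  C. n log²(n) is O(n log² n)

Functions A and B both have the same complexity class.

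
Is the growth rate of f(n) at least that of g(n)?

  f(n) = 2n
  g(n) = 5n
True

f(n) = 2n and g(n) = 5n are both O(n).
Big-Ω permits equal growth rates (f ≥ c·g for some c > 0), so f(n) = Ω(g(n)) is true.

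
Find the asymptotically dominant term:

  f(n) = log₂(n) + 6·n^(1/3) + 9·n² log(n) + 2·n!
2·n!

Looking at each term:
  - log₂(n) is O(log n)
  - 6·n^(1/3) is O(n^(1/3))
  - 9·n² log(n) is O(n² log n)
  - 2·n! is O(n!)

The term 2·n! (O(n!)) grows fastest and dominates all others.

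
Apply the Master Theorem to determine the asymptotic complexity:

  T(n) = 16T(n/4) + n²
Θ(n² log n)

Master Theorem: a = 16, b = 4, f(n) = n².
Compute the critical exponent d = log₄(16) = 2.
Compare f(n) = Θ(n²) against n^d:
  k = 2 = d, so f(n) = Θ(n^d) — Case 2.
  Work is balanced across levels: T(n) = Θ(n^d log n) = Θ(n² log n).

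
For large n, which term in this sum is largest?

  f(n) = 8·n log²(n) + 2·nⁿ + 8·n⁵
2·nⁿ

Looking at each term:
  - 8·n log²(n) is O(n log² n)
  - 2·nⁿ is O(nⁿ)
  - 8·n⁵ is O(n⁵)

The term 2·nⁿ (O(nⁿ)) grows fastest and dominates all others.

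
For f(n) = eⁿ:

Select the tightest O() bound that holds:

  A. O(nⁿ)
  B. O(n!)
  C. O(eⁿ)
C

f(n) = eⁿ is O(eⁿ).
All listed options are valid Big-O bounds (upper bounds),
but O(eⁿ) is the tightest (smallest valid bound).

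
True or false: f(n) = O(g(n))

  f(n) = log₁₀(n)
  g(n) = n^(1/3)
True

f(n) = log₁₀(n) is O(log n), and g(n) = n^(1/3) is O(n^(1/3)).
Since O(log n) ⊆ O(n^(1/3)) (f grows no faster than g), f(n) = O(g(n)) is true.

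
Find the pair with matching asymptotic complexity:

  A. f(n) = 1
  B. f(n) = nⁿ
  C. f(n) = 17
A and C

Examining each function:
  A. 1 is O(1)
  B. nⁿ is O(nⁿ)
  C. 17 is O(1)

Functions A and C both have the same complexity class.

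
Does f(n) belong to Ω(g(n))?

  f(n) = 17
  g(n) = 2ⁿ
False

f(n) = 17 is O(1), and g(n) = 2ⁿ is O(2ⁿ).
Since O(1) grows slower than O(2ⁿ), f(n) = Ω(g(n)) is false.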